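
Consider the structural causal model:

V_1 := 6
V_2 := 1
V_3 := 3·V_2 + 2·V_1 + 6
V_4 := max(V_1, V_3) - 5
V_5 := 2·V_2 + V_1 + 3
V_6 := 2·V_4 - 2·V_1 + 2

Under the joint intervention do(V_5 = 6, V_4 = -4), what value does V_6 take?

Setting V_5 = 6, V_4 = -4 by intervention discards those variables' equations.
V_6 = 2·V_4 - 2·V_1 + 2  [with V_4=-4, V_1=6]  = -18

-18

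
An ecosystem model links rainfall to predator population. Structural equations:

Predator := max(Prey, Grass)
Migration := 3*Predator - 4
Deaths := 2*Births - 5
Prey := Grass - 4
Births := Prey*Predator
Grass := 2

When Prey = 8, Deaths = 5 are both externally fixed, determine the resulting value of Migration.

20

Setting Prey = 8, Deaths = 5 by intervention discards those variables' equations.
Predator = max(Prey, Grass)  [with Prey=8, Grass=2]  = 8
Migration = 3*Predator - 4  [with Predator=8]  = 20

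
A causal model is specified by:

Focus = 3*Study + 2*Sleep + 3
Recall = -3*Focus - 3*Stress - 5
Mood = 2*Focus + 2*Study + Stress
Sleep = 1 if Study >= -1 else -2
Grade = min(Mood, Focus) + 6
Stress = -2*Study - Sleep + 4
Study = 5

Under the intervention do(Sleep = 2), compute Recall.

Under do(Sleep=2), the mechanism Sleep = 1 if Study >= -1 else -2 is discarded; Sleep is fixed at 2.
Stress = -2*Study - Sleep + 4  [with Study=5, Sleep=2]  = -8
Focus = 3*Study + 2*Sleep + 3  [with Study=5, Sleep=2]  = 22
Recall = -3*Focus - 3*Stress - 5  [with Focus=22, Stress=-8]  = -47

-47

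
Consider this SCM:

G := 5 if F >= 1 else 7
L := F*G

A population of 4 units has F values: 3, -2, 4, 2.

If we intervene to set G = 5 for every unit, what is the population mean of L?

8.75

Under do(G=5), G's equation is replaced by G=5 for every unit. Per-unit L: 15, -10, 20, 10. Mean = 8.75.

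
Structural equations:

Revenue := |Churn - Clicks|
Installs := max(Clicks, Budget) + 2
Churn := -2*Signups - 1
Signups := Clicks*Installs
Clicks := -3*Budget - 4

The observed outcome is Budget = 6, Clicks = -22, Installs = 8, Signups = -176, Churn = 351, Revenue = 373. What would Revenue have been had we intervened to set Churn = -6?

The intervention breaks the incoming arrows to Churn: Churn := -2*Signups - 1 no longer applies, and Churn = -6.
Clicks = -3*Budget - 4  [with Budget=6]  = -22
Revenue = |Churn - Clicks|  [with Churn=-6, Clicks=-22]  = 16

16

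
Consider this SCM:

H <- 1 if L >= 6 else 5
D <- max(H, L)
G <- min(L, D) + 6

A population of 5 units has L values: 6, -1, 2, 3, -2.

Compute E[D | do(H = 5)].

The intervention sets H=5 in all 5 units regardless of L. Recomputing D per unit gives 6, 5, 5, 5, 5; average 5.2.

5.2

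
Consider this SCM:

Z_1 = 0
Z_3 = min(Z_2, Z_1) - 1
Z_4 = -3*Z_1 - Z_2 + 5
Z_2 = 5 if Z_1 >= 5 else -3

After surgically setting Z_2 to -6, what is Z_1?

Under do(Z_2=-6), the mechanism Z_2 = 5 if Z_1 >= 5 else -3 is discarded; Z_2 is fixed at -6.
Z_1 is not downstream of the intervention, so its value is determined by the original equations.

0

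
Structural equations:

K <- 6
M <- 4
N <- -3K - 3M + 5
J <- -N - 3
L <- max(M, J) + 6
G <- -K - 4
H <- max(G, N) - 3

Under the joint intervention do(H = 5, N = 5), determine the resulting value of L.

10

Under do(H = 5, N = 5), each intervened variable's structural equation is replaced by its fixed value.
J = -N - 3  [with N=5]  = -8
L = max(M, J) + 6  [with M=4, J=-8]  = 10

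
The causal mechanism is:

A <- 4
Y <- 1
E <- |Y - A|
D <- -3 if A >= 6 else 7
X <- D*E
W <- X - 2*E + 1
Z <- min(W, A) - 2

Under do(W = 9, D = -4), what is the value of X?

-12

Setting W = 9, D = -4 by intervention discards those variables' equations.
E = |Y - A|  [with Y=1, A=4]  = 3
X = D*E  [with D=-4, E=3]  = -12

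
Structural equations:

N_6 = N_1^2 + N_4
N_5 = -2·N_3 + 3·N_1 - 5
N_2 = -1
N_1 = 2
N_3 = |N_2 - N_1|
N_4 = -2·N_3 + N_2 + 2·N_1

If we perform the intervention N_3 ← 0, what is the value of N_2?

Under do(N_3=0), the mechanism N_3 = |N_2 - N_1| is discarded; N_3 is fixed at 0.
Since N_2 is not a descendant of the intervened variable, it is unaffected.

-1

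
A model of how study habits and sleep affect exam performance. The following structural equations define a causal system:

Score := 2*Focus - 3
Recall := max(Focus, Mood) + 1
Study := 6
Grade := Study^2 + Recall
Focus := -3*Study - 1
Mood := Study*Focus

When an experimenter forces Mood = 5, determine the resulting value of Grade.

42

Under do(Mood=5), the mechanism Mood := Study*Focus is discarded; Mood is fixed at 5.
Focus = -3*Study - 1  [with Study=6]  = -19
Recall = max(Focus, Mood) + 1  [with Focus=-19, Mood=5]  = 6
Grade = Study^2 + Recall  [with Study=6, Recall=6]  = 42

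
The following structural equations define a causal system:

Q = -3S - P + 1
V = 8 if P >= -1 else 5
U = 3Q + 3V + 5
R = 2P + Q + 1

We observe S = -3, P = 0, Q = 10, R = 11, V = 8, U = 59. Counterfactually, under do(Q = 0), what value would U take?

The intervention breaks the incoming arrows to Q: Q = -3S - P + 1 no longer applies, and Q = 0.
V = 8 if P >= -1 else 5  [with P=0]  = 8
U = 3Q + 3V + 5  [with Q=0, V=8]  = 29

29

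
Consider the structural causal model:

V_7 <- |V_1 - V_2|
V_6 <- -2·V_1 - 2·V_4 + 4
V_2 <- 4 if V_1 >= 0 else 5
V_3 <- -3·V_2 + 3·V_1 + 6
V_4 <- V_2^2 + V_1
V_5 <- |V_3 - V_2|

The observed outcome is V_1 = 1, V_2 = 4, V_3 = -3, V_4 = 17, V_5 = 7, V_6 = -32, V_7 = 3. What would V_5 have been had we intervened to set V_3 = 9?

5

do(V_3=9) replaces the equation V_3 <- -3·V_2 + 3·V_1 + 6 with the constant V_3 = 9.
V_2 = 4 if V_1 >= 0 else 5  [with V_1=1]  = 4
V_5 = |V_3 - V_2|  [with V_3=9, V_2=4]  = 5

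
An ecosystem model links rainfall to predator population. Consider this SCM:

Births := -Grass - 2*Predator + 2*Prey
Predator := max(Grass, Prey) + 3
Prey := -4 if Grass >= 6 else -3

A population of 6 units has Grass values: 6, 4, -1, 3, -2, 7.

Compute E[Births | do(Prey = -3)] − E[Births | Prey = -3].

-5.5

do(Prey=-3) breaks Prey's dependence on Grass. With Prey=-3 fixed, Births across the units is -30, -24, -9, -21, -6, -33, mean -20.5.
E[Births|Prey=-3] averages over only the 4 units with Prey=-3 (Grass = 4, -1, 3, -2): Births = -24, -9, -21, -6, mean -15.
Difference = -20.5 − (-15) = -5.5.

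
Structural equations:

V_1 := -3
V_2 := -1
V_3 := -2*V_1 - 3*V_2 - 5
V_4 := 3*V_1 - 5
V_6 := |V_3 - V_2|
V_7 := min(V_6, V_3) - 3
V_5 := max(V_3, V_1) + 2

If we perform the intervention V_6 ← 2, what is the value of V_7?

Intervening sets V_6 = 2 and removes its equation (V_6 := |V_3 - V_2|).
V_3 = -2*V_1 - 3*V_2 - 5  [with V_1=-3, V_2=-1]  = 4
V_7 = min(V_6, V_3) - 3  [with V_6=2, V_3=4]  = -1

-1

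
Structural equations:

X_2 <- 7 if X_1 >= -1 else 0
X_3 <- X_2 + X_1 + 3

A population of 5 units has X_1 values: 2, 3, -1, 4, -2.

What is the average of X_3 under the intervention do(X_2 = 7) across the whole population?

The intervention sets X_2=7 in all 5 units regardless of X_1. Recomputing X_3 per unit gives 12, 13, 9, 14, 8; average 11.2.

11.2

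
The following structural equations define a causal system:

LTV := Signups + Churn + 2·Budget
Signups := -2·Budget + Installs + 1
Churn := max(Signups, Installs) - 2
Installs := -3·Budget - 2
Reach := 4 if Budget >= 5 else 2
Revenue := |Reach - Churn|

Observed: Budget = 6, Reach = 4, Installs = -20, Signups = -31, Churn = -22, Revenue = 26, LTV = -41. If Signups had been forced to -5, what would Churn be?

Intervening sets Signups = -5 and removes its equation (Signups := -2·Budget + Installs + 1).
Installs = -3·Budget - 2  [with Budget=6]  = -20
Churn = max(Signups, Installs) - 2  [with Signups=-5, Installs=-20]  = -7

-7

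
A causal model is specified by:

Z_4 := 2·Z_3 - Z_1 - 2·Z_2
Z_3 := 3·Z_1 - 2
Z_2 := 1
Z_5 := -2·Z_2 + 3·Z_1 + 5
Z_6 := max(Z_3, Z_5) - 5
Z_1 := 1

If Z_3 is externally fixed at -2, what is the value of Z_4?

The intervention breaks the incoming arrows to Z_3: Z_3 := 3·Z_1 - 2 no longer applies, and Z_3 = -2.
Z_4 = 2·Z_3 - Z_1 - 2·Z_2  [with Z_3=-2, Z_1=1, Z_2=1]  = -7

-7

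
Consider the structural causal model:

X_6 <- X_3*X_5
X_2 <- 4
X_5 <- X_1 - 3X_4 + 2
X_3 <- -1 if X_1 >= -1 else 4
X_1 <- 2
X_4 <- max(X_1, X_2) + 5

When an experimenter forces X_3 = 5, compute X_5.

do(X_3=5) replaces the equation X_3 <- -1 if X_1 >= -1 else 4 with the constant X_3 = 5.
X_5 is not downstream of the intervention, so its value is determined by the original equations.
X_4 = max(X_1, X_2) + 5  [with X_1=2, X_2=4]  = 9
X_5 = X_1 - 3X_4 + 2  [with X_1=2, X_4=9]  = -23

-23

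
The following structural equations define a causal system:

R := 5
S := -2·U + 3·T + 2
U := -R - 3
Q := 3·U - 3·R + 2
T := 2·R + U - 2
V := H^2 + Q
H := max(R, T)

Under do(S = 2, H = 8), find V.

27

Under do(S = 2, H = 8), each intervened variable's structural equation is replaced by its fixed value.
U = -R - 3  [with R=5]  = -8
Q = 3·U - 3·R + 2  [with U=-8, R=5]  = -37
V = H^2 + Q  [with H=8, Q=-37]  = 27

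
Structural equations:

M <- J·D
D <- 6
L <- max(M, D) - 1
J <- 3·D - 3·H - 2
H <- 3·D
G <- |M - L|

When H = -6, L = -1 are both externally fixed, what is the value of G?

Setting H = -6, L = -1 by intervention discards those variables' equations.
J = 3·D - 3·H - 2  [with D=6, H=-6]  = 34
M = J·D  [with J=34, D=6]  = 204
G = |M - L|  [with M=204, L=-1]  = 205

205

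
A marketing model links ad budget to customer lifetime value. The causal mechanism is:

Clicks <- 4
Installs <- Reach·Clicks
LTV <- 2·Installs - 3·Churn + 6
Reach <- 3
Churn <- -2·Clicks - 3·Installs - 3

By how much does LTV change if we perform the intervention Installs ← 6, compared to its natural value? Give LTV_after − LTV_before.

-66

do(Installs=6) replaces the equation Installs <- Reach·Clicks with the constant Installs = 6.
Churn = -2·Clicks - 3·Installs - 3  [with Clicks=4, Installs=6]  = -29
LTV = 2·Installs - 3·Churn + 6  [with Installs=6, Churn=-29]  = 105
Without intervention: Installs = Reach·Clicks  [with Reach=3, Clicks=4]  = 12; Churn = -2·Clicks - 3·Installs - 3  [with Clicks=4, Installs=12]  = -47; LTV = 2·Installs - 3·Churn + 6  [with Installs=12, Churn=-47]  = 171.
Change = 105 − 171 = -66.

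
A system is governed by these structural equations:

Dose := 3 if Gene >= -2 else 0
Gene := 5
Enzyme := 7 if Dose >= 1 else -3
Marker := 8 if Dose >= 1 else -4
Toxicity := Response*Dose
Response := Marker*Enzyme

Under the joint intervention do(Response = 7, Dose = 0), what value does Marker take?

Setting Response = 7, Dose = 0 by intervention discards those variables' equations.
Marker = 8 if Dose >= 1 else -4  [with Dose=0]  = -4

-4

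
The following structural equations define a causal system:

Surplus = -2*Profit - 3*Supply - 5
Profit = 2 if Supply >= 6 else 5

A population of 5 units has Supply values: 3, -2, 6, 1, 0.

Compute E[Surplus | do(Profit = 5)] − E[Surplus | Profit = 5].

do(Profit=5) breaks Profit's dependence on Supply. With Profit=5 fixed, Surplus across the units is -24, -9, -33, -18, -15, mean -19.8.
Conditioning on Profit=5 selects the 4 unit(s) with Supply ∈ {3, -2, 1, 0}. Their Surplus values: -24, -9, -18, -15. Mean = -16.5.
Difference = -19.8 − (-16.5) = -3.3.

-3.3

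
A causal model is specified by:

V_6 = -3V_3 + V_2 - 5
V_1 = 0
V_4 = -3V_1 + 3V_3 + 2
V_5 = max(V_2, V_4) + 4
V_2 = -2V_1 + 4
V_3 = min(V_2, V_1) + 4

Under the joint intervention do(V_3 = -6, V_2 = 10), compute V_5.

Setting V_3 = -6, V_2 = 10 by intervention discards those variables' equations.
V_4 = -3V_1 + 3V_3 + 2  [with V_1=0, V_3=-6]  = -16
V_5 = max(V_2, V_4) + 4  [with V_2=10, V_4=-16]  = 14

14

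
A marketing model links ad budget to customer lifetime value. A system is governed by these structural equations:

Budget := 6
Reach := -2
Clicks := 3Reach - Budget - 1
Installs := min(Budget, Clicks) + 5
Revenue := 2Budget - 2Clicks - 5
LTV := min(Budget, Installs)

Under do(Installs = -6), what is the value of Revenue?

33

Intervening sets Installs = -6 and removes its equation (Installs := min(Budget, Clicks) + 5).
No directed path runs from Installs to Revenue, so Revenue keeps its natural value.
Clicks = 3Reach - Budget - 1  [with Reach=-2, Budget=6]  = -13
Revenue = 2Budget - 2Clicks - 5  [with Budget=6, Clicks=-13]  = 33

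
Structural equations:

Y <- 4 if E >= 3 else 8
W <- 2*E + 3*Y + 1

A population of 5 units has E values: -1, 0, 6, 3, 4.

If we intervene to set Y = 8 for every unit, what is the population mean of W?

29.8

Every unit gets Y=8 under the intervention. W values become 23, 25, 37, 31, 33; E[W|do(Y=8)] = 29.8.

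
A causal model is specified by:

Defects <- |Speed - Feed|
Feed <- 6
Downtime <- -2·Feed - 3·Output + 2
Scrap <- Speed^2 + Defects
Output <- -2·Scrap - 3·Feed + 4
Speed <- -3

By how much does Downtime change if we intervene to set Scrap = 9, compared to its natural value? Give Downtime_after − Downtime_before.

Under do(Scrap=9), the mechanism Scrap <- Speed^2 + Defects is discarded; Scrap is fixed at 9.
Output = -2·Scrap - 3·Feed + 4  [with Scrap=9, Feed=6]  = -32
Downtime = -2·Feed - 3·Output + 2  [with Feed=6, Output=-32]  = 86
Without intervention: Defects = |Speed - Feed|  [with Speed=-3, Feed=6]  = 9; Scrap = Speed^2 + Defects  [with Speed=-3, Defects=9]  = 18; Output = -2·Scrap - 3·Feed + 4  [with Scrap=18, Feed=6]  = -50; Downtime = -2·Feed - 3·Output + 2  [with Feed=6, Output=-50]  = 140.
Change = 86 − 140 = -54.

-54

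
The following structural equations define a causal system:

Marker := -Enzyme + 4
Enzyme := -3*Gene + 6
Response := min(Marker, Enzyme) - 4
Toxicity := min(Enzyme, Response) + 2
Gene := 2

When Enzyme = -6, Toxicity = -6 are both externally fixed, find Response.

The joint intervention fixes Enzyme = -6, Toxicity = -6, removing each variable's own equation.
Marker = -Enzyme + 4  [with Enzyme=-6]  = 10
Response = min(Marker, Enzyme) - 4  [with Marker=10, Enzyme=-6]  = -10

-10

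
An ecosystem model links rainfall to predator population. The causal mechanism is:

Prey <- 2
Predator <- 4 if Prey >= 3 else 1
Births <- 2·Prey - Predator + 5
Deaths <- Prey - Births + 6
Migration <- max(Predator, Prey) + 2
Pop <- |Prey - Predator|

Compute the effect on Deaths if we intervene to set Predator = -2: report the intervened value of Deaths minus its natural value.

-3

Under do(Predator=-2), the mechanism Predator <- 4 if Prey >= 3 else 1 is discarded; Predator is fixed at -2.
Births = 2·Prey - Predator + 5  [with Prey=2, Predator=-2]  = 11
Deaths = Prey - Births + 6  [with Prey=2, Births=11]  = -3
Without intervention: Predator = 4 if Prey >= 3 else 1  [with Prey=2]  = 1; Births = 2·Prey - Predator + 5  [with Prey=2, Predator=1]  = 8; Deaths = Prey - Births + 6  [with Prey=2, Births=8]  = 0.
Change = -3 − 0 = -3.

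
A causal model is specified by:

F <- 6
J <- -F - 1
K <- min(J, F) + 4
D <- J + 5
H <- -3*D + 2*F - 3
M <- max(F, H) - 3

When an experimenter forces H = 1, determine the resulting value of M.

3

The intervention breaks the incoming arrows to H: H <- -3*D + 2*F - 3 no longer applies, and H = 1.
M = max(F, H) - 3  [with F=6, H=1]  = 3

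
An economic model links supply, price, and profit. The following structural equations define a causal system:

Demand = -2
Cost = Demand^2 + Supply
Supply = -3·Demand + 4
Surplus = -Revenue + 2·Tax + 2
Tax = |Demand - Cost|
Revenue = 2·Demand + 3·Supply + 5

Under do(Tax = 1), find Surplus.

The intervention breaks the incoming arrows to Tax: Tax = |Demand - Cost| no longer applies, and Tax = 1.
Supply = -3·Demand + 4  [with Demand=-2]  = 10
Revenue = 2·Demand + 3·Supply + 5  [with Demand=-2, Supply=10]  = 31
Surplus = -Revenue + 2·Tax + 2  [with Revenue=31, Tax=1]  = -27

-27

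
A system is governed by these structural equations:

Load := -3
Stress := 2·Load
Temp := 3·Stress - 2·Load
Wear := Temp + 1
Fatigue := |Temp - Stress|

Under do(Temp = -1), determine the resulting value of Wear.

0

The intervention breaks the incoming arrows to Temp: Temp := 3·Stress - 2·Load no longer applies, and Temp = -1.
Wear = Temp + 1  [with Temp=-1]  = 0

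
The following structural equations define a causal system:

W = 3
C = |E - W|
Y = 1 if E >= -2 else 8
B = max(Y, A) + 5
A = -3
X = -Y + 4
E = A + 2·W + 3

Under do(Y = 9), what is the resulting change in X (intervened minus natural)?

-8

Under do(Y=9), the mechanism Y = 1 if E >= -2 else 8 is discarded; Y is fixed at 9.
X = -Y + 4  [with Y=9]  = -5
Without intervention: E = A + 2·W + 3  [with A=-3, W=3]  = 6; Y = 1 if E >= -2 else 8  [with E=6]  = 1; X = -Y + 4  [with Y=1]  = 3.
Change = -5 − 3 = -8.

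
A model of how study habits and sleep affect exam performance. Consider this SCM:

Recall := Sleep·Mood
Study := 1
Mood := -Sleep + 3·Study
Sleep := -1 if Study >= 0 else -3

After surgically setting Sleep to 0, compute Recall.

0

Under do(Sleep=0), the mechanism Sleep := -1 if Study >= 0 else -3 is discarded; Sleep is fixed at 0.
Mood = -Sleep + 3·Study  [with Sleep=0, Study=1]  = 3
Recall = Sleep·Mood  [with Sleep=0, Mood=3]  = 0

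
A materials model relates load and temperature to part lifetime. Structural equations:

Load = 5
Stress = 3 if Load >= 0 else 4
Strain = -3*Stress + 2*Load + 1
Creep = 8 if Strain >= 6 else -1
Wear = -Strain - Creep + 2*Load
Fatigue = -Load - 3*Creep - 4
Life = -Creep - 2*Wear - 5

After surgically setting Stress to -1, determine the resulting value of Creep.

Under do(Stress=-1), the mechanism Stress = 3 if Load >= 0 else 4 is discarded; Stress is fixed at -1.
Strain = -3*Stress + 2*Load + 1  [with Stress=-1, Load=5]  = 14
Creep = 8 if Strain >= 6 else -1  [with Strain=14]  = 8

8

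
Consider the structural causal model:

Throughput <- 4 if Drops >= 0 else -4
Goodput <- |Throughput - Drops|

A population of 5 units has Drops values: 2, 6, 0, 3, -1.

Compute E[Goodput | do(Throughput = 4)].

2.8

do(Throughput=4) breaks Throughput's dependence on Drops. With Throughput=4 fixed, Goodput across the units is 2, 2, 4, 1, 5, mean 2.8.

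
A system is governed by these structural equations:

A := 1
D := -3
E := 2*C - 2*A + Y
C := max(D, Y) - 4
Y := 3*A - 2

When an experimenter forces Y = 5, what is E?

do(Y=5) replaces the equation Y := 3*A - 2 with the constant Y = 5.
C = max(D, Y) - 4  [with D=-3, Y=5]  = 1
E = 2*C - 2*A + Y  [with C=1, A=1, Y=5]  = 5

5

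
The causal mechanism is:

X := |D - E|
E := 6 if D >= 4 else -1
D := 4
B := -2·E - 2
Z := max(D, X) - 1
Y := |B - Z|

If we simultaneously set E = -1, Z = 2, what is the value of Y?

Setting E = -1, Z = 2 by intervention discards those variables' equations.
B = -2·E - 2  [with E=-1]  = 0
Y = |B - Z|  [with B=0, Z=2]  = 2

2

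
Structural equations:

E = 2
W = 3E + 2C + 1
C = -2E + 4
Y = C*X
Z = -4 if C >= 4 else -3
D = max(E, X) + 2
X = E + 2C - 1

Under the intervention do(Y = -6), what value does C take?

Under do(Y=-6), the mechanism Y = C*X is discarded; Y is fixed at -6.
C is not downstream of the intervention, so its value is determined by the original equations.
C = -2E + 4  [with E=2]  = 0

0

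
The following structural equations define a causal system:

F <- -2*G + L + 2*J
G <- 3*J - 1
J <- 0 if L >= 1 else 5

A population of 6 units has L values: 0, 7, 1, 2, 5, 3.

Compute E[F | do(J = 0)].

Every unit gets J=0 under the intervention. F values become 2, 9, 3, 4, 7, 5; E[F|do(J=0)] = 5.

5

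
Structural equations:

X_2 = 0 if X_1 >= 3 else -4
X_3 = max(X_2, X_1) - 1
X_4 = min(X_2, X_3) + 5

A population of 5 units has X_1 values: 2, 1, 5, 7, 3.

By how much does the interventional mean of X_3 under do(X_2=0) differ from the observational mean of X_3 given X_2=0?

-1.4

Every unit gets X_2=0 under the intervention. X_3 values become 1, 0, 4, 6, 2; E[X_3|do(X_2=0)] = 2.6.
Observing X_2=0 restricts to units where X_2's equation naturally yields 0: X_1 ∈ {5, 7, 3}. In that subpopulation X_3 = 4, 6, 2, mean 4.
Difference = 2.6 − 4 = -1.4.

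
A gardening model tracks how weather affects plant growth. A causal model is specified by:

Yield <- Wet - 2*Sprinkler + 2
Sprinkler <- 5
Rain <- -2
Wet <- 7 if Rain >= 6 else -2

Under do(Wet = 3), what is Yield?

-5

The intervention breaks the incoming arrows to Wet: Wet <- 7 if Rain >= 6 else -2 no longer applies, and Wet = 3.
Yield = Wet - 2*Sprinkler + 2  [with Wet=3, Sprinkler=5]  = -5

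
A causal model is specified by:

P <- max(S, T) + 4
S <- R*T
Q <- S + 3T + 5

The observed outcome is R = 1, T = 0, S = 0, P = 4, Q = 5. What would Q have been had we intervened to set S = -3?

do(S=-3) replaces the equation S <- R*T with the constant S = -3.
Q = S + 3T + 5  [with S=-3, T=0]  = 2

2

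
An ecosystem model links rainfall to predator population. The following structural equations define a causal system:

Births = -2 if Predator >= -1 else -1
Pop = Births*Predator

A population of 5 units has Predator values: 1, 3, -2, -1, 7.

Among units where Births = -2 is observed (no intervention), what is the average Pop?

Conditioning on Births=-2 selects the 4 unit(s) with Predator ∈ {1, 3, -1, 7}. Their Pop values: -2, -6, 2, -14. Mean = -5.

-5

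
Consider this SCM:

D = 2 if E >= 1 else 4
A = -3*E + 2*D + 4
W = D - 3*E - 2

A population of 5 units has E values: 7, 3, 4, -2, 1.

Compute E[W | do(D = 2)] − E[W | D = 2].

3.45

do(D=2) breaks D's dependence on E. With D=2 fixed, W across the units is -21, -9, -12, 6, -3, mean -7.8.
Conditioning on D=2 selects the 4 unit(s) with E ∈ {7, 3, 4, 1}. Their W values: -21, -9, -12, -3. Mean = -11.25.
Difference = -7.8 − (-11.25) = 3.45.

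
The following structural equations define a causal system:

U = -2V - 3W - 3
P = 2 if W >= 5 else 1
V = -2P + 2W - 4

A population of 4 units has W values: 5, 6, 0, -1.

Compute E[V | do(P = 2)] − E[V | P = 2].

do(P=2) breaks P's dependence on W. With P=2 fixed, V across the units is 2, 4, -8, -10, mean -3.
Conditioning on P=2 selects the 2 unit(s) with W ∈ {5, 6}. Their V values: 2, 4. Mean = 3.
Difference = -3 − 3 = -6.

-6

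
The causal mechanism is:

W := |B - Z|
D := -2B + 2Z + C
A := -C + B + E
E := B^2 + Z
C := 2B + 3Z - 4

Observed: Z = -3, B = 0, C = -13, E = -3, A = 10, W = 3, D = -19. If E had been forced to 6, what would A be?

Intervening sets E = 6 and removes its equation (E := B^2 + Z).
C = 2B + 3Z - 4  [with B=0, Z=-3]  = -13
A = -C + B + E  [with C=-13, B=0, E=6]  = 19

19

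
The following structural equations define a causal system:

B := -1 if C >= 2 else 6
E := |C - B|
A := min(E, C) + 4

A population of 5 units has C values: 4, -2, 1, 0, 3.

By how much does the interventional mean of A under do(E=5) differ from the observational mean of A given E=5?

do(E=5) breaks E's dependence on C. With E=5 fixed, A across the units is 8, 2, 5, 4, 7, mean 5.2.
Observing E=5 restricts to units where E's equation naturally yields 5: C ∈ {4, 1}. In that subpopulation A = 8, 5, mean 6.5.
Difference = 5.2 − 6.5 = -1.3.

-1.3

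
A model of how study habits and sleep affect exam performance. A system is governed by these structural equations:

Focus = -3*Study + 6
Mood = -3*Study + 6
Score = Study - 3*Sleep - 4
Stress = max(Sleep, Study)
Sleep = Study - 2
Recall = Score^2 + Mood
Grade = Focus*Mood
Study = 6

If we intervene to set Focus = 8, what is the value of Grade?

do(Focus=8) replaces the equation Focus = -3*Study + 6 with the constant Focus = 8.
Mood = -3*Study + 6  [with Study=6]  = -12
Grade = Focus*Mood  [with Focus=8, Mood=-12]  = -96

-96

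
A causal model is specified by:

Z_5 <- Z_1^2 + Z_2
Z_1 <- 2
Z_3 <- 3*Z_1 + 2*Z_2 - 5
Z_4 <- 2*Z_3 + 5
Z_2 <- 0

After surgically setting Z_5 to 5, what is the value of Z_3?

do(Z_5=5) replaces the equation Z_5 <- Z_1^2 + Z_2 with the constant Z_5 = 5.
Z_3 is not downstream of the intervention, so its value is determined by the original equations.
Z_3 = 3*Z_1 + 2*Z_2 - 5  [with Z_1=2, Z_2=0]  = 1

1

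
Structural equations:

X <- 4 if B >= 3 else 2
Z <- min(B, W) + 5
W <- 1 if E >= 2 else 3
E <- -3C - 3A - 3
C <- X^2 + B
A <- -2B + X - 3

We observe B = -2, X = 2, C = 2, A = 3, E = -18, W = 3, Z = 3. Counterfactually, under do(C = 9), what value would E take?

-39

do(C=9) replaces the equation C <- X^2 + B with the constant C = 9.
X = 4 if B >= 3 else 2  [with B=-2]  = 2
A = -2B + X - 3  [with B=-2, X=2]  = 3
E = -3C - 3A - 3  [with C=9, A=3]  = -39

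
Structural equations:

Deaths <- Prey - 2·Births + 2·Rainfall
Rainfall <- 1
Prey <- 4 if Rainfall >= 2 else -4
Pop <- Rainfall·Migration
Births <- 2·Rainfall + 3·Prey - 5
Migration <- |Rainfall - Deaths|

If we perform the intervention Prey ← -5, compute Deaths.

33

Under do(Prey=-5), the mechanism Prey <- 4 if Rainfall >= 2 else -4 is discarded; Prey is fixed at -5.
Births = 2·Rainfall + 3·Prey - 5  [with Rainfall=1, Prey=-5]  = -18
Deaths = Prey - 2·Births + 2·Rainfall  [with Prey=-5, Births=-18, Rainfall=1]  = 33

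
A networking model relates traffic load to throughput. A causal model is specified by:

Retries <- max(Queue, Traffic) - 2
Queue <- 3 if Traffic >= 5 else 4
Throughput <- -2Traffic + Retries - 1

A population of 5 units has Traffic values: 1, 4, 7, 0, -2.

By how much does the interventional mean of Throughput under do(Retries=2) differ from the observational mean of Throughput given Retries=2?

do(Retries=2) breaks Retries's dependence on Traffic. With Retries=2 fixed, Throughput across the units is -1, -7, -13, 1, 5, mean -3.
Observing Retries=2 restricts to units where Retries's equation naturally yields 2: Traffic ∈ {1, 4, 0, -2}. In that subpopulation Throughput = -1, -7, 1, 5, mean -0.5.
Difference = -3 − (-0.5) = -2.5.

-2.5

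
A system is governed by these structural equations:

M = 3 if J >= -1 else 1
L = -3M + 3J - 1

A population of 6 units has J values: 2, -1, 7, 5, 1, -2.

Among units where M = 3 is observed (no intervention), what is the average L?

-1.6

Observing M=3 restricts to units where M's equation naturally yields 3: J ∈ {2, -1, 7, 5, 1}. In that subpopulation L = -4, -13, 11, 5, -7, mean -1.6.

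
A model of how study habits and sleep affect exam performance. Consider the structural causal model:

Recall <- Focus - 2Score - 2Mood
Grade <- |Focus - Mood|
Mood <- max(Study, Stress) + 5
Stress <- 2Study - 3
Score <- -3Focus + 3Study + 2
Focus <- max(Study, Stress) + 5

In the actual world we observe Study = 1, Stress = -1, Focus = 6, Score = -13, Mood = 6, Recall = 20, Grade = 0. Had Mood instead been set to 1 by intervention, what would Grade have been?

Under do(Mood=1), the mechanism Mood <- max(Study, Stress) + 5 is discarded; Mood is fixed at 1.
Stress = 2Study - 3  [with Study=1]  = -1
Focus = max(Study, Stress) + 5  [with Study=1, Stress=-1]  = 6
Grade = |Focus - Mood|  [with Focus=6, Mood=1]  = 5

5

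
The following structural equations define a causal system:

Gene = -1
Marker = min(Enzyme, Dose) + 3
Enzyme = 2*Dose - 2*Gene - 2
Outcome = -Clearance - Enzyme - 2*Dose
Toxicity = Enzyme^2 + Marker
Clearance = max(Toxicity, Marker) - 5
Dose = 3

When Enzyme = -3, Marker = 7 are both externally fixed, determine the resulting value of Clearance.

Setting Enzyme = -3, Marker = 7 by intervention discards those variables' equations.
Toxicity = Enzyme^2 + Marker  [with Enzyme=-3, Marker=7]  = 16
Clearance = max(Toxicity, Marker) - 5  [with Toxicity=16, Marker=7]  = 11

11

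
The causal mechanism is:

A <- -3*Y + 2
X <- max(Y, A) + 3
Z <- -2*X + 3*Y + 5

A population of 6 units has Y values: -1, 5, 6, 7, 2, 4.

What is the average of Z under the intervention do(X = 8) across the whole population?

0.5

do(X=8) breaks X's dependence on Y. With X=8 fixed, Z across the units is -14, 4, 7, 10, -5, 1, mean 0.5.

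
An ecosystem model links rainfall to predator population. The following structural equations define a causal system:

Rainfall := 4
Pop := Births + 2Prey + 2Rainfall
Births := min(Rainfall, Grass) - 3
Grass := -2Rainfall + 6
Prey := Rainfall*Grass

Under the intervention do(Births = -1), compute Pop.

Intervening sets Births = -1 and removes its equation (Births := min(Rainfall, Grass) - 3).
Grass = -2Rainfall + 6  [with Rainfall=4]  = -2
Prey = Rainfall*Grass  [with Rainfall=4, Grass=-2]  = -8
Pop = Births + 2Prey + 2Rainfall  [with Births=-1, Prey=-8, Rainfall=4]  = -9

-9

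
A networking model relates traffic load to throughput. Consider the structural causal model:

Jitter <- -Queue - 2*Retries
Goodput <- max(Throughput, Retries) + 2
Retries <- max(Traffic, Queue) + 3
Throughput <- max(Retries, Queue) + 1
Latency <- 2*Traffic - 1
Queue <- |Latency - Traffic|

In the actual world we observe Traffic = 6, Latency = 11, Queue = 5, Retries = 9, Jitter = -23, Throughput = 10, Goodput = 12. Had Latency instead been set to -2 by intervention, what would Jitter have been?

do(Latency=-2) replaces the equation Latency <- 2*Traffic - 1 with the constant Latency = -2.
Queue = |Latency - Traffic|  [with Latency=-2, Traffic=6]  = 8
Retries = max(Traffic, Queue) + 3  [with Traffic=6, Queue=8]  = 11
Jitter = -Queue - 2*Retries  [with Queue=8, Retries=11]  = -30

-30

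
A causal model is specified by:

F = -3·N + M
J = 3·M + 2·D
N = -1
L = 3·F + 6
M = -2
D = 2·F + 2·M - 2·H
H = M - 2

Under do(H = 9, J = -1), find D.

The joint intervention fixes H = 9, J = -1, removing each variable's own equation.
F = -3·N + M  [with N=-1, M=-2]  = 1
D = 2·F + 2·M - 2·H  [with F=1, M=-2, H=9]  = -20

-20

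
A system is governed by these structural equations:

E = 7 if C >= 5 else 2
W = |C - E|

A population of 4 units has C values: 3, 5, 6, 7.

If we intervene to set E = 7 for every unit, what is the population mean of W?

do(E=7) breaks E's dependence on C. With E=7 fixed, W across the units is 4, 2, 1, 0, mean 1.75.

1.75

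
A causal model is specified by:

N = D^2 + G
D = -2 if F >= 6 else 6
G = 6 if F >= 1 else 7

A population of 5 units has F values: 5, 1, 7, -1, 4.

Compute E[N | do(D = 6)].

42.2

Under do(D=6), D's equation is replaced by D=6 for every unit. Per-unit N: 42, 42, 42, 43, 42. Mean = 42.2.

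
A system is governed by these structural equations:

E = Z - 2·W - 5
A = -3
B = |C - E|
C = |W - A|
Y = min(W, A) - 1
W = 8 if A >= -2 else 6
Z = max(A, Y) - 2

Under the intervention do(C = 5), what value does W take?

6

The intervention breaks the incoming arrows to C: C = |W - A| no longer applies, and C = 5.
Since W is not a descendant of the intervened variable, it is unaffected.
W = 8 if A >= -2 else 6  [with A=-3]  = 6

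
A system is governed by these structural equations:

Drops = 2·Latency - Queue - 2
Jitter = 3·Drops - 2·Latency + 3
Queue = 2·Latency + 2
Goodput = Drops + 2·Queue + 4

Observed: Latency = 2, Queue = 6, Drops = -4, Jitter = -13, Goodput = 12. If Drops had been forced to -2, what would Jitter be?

The intervention breaks the incoming arrows to Drops: Drops = 2·Latency - Queue - 2 no longer applies, and Drops = -2.
Jitter = 3·Drops - 2·Latency + 3  [with Drops=-2, Latency=2]  = -7

-7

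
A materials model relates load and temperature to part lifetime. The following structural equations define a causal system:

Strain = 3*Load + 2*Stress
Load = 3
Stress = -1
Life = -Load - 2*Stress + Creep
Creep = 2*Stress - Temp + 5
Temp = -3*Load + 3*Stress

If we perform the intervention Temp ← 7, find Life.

Under do(Temp=7), the mechanism Temp = -3*Load + 3*Stress is discarded; Temp is fixed at 7.
Creep = 2*Stress - Temp + 5  [with Stress=-1, Temp=7]  = -4
Life = -Load - 2*Stress + Creep  [with Load=3, Stress=-1, Creep=-4]  = -5

-5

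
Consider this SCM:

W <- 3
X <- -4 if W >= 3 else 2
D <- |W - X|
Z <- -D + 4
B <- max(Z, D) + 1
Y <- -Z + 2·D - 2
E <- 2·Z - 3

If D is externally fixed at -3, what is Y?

-15

The intervention breaks the incoming arrows to D: D <- |W - X| no longer applies, and D = -3.
Z = -D + 4  [with D=-3]  = 7
Y = -Z + 2·D - 2  [with Z=7, D=-3]  = -15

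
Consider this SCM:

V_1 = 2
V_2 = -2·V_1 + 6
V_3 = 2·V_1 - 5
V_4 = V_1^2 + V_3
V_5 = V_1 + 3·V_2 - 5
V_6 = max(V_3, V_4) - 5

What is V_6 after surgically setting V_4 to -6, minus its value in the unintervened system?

-4

Under do(V_4=-6), the mechanism V_4 = V_1^2 + V_3 is discarded; V_4 is fixed at -6.
V_3 = 2·V_1 - 5  [with V_1=2]  = -1
V_6 = max(V_3, V_4) - 5  [with V_3=-1, V_4=-6]  = -6
Without intervention: V_3 = 2·V_1 - 5  [with V_1=2]  = -1; V_4 = V_1^2 + V_3  [with V_1=2, V_3=-1]  = 3; V_6 = max(V_3, V_4) - 5  [with V_3=-1, V_4=3]  = -2.
Change = -6 − (-2) = -4.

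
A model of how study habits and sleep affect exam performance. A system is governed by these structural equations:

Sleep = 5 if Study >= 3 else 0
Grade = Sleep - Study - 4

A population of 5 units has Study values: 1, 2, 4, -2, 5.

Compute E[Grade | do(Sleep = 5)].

-1

do(Sleep=5) breaks Sleep's dependence on Study. With Sleep=5 fixed, Grade across the units is 0, -1, -3, 3, -4, mean -1.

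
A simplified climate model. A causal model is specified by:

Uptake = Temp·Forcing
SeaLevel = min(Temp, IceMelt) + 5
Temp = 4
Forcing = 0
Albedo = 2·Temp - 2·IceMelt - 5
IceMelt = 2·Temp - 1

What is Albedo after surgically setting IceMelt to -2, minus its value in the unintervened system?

The intervention breaks the incoming arrows to IceMelt: IceMelt = 2·Temp - 1 no longer applies, and IceMelt = -2.
Albedo = 2·Temp - 2·IceMelt - 5  [with Temp=4, IceMelt=-2]  = 7
Without intervention: IceMelt = 2·Temp - 1  [with Temp=4]  = 7; Albedo = 2·Temp - 2·IceMelt - 5  [with Temp=4, IceMelt=7]  = -11.
Change = 7 − (-11) = 18.

18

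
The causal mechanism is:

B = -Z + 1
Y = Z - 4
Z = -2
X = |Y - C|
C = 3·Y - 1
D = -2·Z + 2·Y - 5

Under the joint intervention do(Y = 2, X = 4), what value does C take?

5

The joint intervention fixes Y = 2, X = 4, removing each variable's own equation.
C = 3·Y - 1  [with Y=2]  = 5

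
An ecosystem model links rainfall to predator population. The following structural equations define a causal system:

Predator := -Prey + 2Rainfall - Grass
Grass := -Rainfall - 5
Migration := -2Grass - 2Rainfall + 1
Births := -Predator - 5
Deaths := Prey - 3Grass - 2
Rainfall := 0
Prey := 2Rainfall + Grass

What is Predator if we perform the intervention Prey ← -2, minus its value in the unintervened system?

The intervention breaks the incoming arrows to Prey: Prey := 2Rainfall + Grass no longer applies, and Prey = -2.
Grass = -Rainfall - 5  [with Rainfall=0]  = -5
Predator = -Prey + 2Rainfall - Grass  [with Prey=-2, Rainfall=0, Grass=-5]  = 7
Without intervention: Grass = -Rainfall - 5  [with Rainfall=0]  = -5; Prey = 2Rainfall + Grass  [with Rainfall=0, Grass=-5]  = -5; Predator = -Prey + 2Rainfall - Grass  [with Prey=-5, Rainfall=0, Grass=-5]  = 10.
Change = 7 − 10 = -3.

-3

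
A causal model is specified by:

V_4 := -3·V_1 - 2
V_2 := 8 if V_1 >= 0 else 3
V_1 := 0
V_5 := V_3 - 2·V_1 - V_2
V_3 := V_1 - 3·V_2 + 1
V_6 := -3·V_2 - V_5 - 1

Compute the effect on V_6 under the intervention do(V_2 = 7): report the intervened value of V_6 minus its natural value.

Under do(V_2=7), the mechanism V_2 := 8 if V_1 >= 0 else 3 is discarded; V_2 is fixed at 7.
V_3 = V_1 - 3·V_2 + 1  [with V_1=0, V_2=7]  = -20
V_5 = V_3 - 2·V_1 - V_2  [with V_3=-20, V_1=0, V_2=7]  = -27
V_6 = -3·V_2 - V_5 - 1  [with V_2=7, V_5=-27]  = 5
Without intervention: V_2 = 8 if V_1 >= 0 else 3  [with V_1=0]  = 8; V_3 = V_1 - 3·V_2 + 1  [with V_1=0, V_2=8]  = -23; V_5 = V_3 - 2·V_1 - V_2  [with V_3=-23, V_1=0, V_2=8]  = -31; V_6 = -3·V_2 - V_5 - 1  [with V_2=8, V_5=-31]  = 6.
Change = 5 − 6 = -1.

-1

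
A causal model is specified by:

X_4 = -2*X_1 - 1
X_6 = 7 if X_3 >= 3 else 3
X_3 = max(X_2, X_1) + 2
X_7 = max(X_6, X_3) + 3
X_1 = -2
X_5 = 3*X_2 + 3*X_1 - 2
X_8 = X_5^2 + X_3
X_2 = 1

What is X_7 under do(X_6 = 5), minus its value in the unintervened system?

-2

Intervening sets X_6 = 5 and removes its equation (X_6 = 7 if X_3 >= 3 else 3).
X_3 = max(X_2, X_1) + 2  [with X_2=1, X_1=-2]  = 3
X_7 = max(X_6, X_3) + 3  [with X_6=5, X_3=3]  = 8
Without intervention: X_3 = max(X_2, X_1) + 2  [with X_2=1, X_1=-2]  = 3; X_6 = 7 if X_3 >= 3 else 3  [with X_3=3]  = 7; X_7 = max(X_6, X_3) + 3  [with X_6=7, X_3=3]  = 10.
Change = 8 − 10 = -2.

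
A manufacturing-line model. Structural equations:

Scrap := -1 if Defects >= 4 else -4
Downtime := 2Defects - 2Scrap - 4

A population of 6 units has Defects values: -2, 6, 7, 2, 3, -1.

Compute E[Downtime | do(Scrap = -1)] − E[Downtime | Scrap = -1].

-8

Under do(Scrap=-1), Scrap's equation is replaced by Scrap=-1 for every unit. Per-unit Downtime: -6, 10, 12, 2, 4, -4. Mean = 3.
E[Downtime|Scrap=-1] averages over only the 2 units with Scrap=-1 (Defects = 6, 7): Downtime = 10, 12, mean 11.
Difference = 3 − 11 = -8.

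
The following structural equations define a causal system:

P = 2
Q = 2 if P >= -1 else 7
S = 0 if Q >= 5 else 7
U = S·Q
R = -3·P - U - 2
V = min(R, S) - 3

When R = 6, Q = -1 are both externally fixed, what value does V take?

3

The joint intervention fixes R = 6, Q = -1, removing each variable's own equation.
S = 0 if Q >= 5 else 7  [with Q=-1]  = 7
V = min(R, S) - 3  [with R=6, S=7]  = 3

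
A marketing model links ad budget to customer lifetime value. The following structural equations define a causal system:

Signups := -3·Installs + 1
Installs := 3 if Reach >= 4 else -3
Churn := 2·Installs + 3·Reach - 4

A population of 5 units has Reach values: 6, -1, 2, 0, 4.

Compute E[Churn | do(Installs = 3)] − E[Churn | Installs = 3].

-8.4

The intervention sets Installs=3 in all 5 units regardless of Reach. Recomputing Churn per unit gives 20, -1, 8, 2, 14; average 8.6.
Observing Installs=3 restricts to units where Installs's equation naturally yields 3: Reach ∈ {6, 4}. In that subpopulation Churn = 20, 14, mean 17.
Difference = 8.6 − 17 = -8.4.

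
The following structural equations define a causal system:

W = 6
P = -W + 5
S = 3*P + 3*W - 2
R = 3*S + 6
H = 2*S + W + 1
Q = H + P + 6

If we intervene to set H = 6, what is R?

The intervention breaks the incoming arrows to H: H = 2*S + W + 1 no longer applies, and H = 6.
Since R is not a descendant of the intervened variable, it is unaffected.
P = -W + 5  [with W=6]  = -1
S = 3*P + 3*W - 2  [with P=-1, W=6]  = 13
R = 3*S + 6  [with S=13]  = 45

45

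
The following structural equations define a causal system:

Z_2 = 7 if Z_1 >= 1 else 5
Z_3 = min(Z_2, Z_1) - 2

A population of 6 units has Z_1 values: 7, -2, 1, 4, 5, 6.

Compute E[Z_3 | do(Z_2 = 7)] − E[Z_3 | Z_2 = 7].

Every unit gets Z_2=7 under the intervention. Z_3 values become 5, -4, -1, 2, 3, 4; E[Z_3|do(Z_2=7)] = 1.5.
Observing Z_2=7 restricts to units where Z_2's equation naturally yields 7: Z_1 ∈ {7, 1, 4, 5, 6}. In that subpopulation Z_3 = 5, -1, 2, 3, 4, mean 2.6.
Difference = 1.5 − 2.6 = -1.1.

-1.1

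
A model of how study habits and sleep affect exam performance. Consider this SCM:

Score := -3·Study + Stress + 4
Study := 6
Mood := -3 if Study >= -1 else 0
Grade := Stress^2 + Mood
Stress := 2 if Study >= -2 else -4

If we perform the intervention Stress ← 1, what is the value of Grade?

-2

do(Stress=1) replaces the equation Stress := 2 if Study >= -2 else -4 with the constant Stress = 1.
Mood = -3 if Study >= -1 else 0  [with Study=6]  = -3
Grade = Stress^2 + Mood  [with Stress=1, Mood=-3]  = -2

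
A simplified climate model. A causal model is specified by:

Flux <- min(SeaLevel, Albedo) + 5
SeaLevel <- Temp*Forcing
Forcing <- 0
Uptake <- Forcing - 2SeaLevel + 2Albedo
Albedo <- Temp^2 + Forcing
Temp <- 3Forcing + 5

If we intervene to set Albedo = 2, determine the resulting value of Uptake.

4

The intervention breaks the incoming arrows to Albedo: Albedo <- Temp^2 + Forcing no longer applies, and Albedo = 2.
Temp = 3Forcing + 5  [with Forcing=0]  = 5
SeaLevel = Temp*Forcing  [with Temp=5, Forcing=0]  = 0
Uptake = Forcing - 2SeaLevel + 2Albedo  [with Forcing=0, SeaLevel=0, Albedo=2]  = 4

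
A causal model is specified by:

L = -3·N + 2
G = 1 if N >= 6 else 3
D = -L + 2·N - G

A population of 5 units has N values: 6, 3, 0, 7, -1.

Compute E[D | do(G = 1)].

The intervention sets G=1 in all 5 units regardless of N. Recomputing D per unit gives 27, 12, -3, 32, -8; average 12.

12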